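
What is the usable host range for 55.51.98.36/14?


Network: 55.48.0.0
Broadcast: 55.51.255.255
First usable = network + 1
Last usable = broadcast - 1
Range: 55.48.0.1 to 55.51.255.254


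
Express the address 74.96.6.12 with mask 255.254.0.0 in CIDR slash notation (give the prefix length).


Binary: 11111111.11111110.00000000.00000000
Count leading 1s
Prefix: /15


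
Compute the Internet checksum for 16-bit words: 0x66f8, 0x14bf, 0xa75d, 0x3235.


Sum all words (with carry folding):
+ 0x66f8 = 0x66f8
+ 0x14bf = 0x7bb7
+ 0xa75d = 0x2315
+ 0x3235 = 0x554a
One's complement: ~0x554a
Checksum = 0xaab5


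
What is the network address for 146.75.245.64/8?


IP:   10010010.01001011.11110101.01000000
Mask: 11111111.00000000.00000000.00000000
AND operation:
Net:  10010010.00000000.00000000.00000000
Network: 146.0.0.0/8


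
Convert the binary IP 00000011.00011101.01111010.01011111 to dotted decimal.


00000011 = 3
00011101 = 29
01111010 = 122
01011111 = 95
IP: 3.29.122.95


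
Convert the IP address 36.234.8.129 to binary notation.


36 = 00100100
234 = 11101010
8 = 00001000
129 = 10000001
Binary: 00100100.11101010.00001000.10000001


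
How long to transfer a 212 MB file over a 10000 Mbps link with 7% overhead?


Effective throughput = 10000 * (1 - 7/100) = 9300 Mbps
File size in Mb = 212 * 8 = 1696 Mb
Time = 1696 / 9300
Time = 0.1824 seconds


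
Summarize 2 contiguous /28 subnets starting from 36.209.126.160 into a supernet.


Original prefix: /28
Number of subnets: 2 = 2^1
New prefix = 28 - 1 = 27
Supernet: 36.209.126.160/27


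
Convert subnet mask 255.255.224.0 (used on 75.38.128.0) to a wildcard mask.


Subnet mask: 255.255.224.0
Wildcard = 255.255.255.255 - subnet mask
255 - 255 = 0
255 - 255 = 0
255 - 224 = 31
255 - 0 = 255
Wildcard: 0.0.31.255


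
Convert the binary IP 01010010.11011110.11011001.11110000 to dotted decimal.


01010010 = 82
11011110 = 222
11011001 = 217
11110000 = 240
IP: 82.222.217.240


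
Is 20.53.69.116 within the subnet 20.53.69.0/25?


Subnet network: 20.53.69.0
Test IP AND mask: 20.53.69.0
Yes, 20.53.69.116 is in 20.53.69.0/25


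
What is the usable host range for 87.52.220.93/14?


Network: 87.52.0.0
Broadcast: 87.55.255.255
First usable = network + 1
Last usable = broadcast - 1
Range: 87.52.0.1 to 87.55.255.254


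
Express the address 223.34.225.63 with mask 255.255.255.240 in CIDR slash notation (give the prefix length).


Binary: 11111111.11111111.11111111.11110000
Count leading 1s
Prefix: /28


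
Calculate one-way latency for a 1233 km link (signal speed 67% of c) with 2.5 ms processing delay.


Speed = 0.67 * 3e5 km/s = 201000 km/s
Propagation delay = 1233 / 201000 = 0.0061 s = 6.1343 ms
Processing delay = 2.5 ms
Total one-way latency = 8.6343 ms


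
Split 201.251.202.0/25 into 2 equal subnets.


New prefix = 25 + 1 = 26
Each subnet has 64 addresses
  201.251.202.0/26
  201.251.202.64/26
Subnets: 201.251.202.0/26, 201.251.202.64/26


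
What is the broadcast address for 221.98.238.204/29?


Network: 221.98.238.200/29
Host bits = 3
Set all host bits to 1:
Broadcast: 221.98.238.207


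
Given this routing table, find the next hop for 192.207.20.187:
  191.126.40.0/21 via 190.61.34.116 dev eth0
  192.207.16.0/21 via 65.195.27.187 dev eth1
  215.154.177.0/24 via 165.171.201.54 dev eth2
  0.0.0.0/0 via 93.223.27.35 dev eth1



Longest prefix match for 192.207.20.187:
  /21 191.126.40.0: no
  /21 192.207.16.0: MATCH
  /24 215.154.177.0: no
  /0 0.0.0.0: MATCH
Selected: next-hop 65.195.27.187 via eth1 (matched /21)


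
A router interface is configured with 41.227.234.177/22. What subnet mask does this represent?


/22 means 22 network bits, 10 host bits
Binary: 11111111111111111111110000000000
Mask: 255.255.252.0


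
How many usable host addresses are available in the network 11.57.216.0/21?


Host bits = 32 - 21 = 11
Total addresses = 2^11 = 2048
Usable = total - 2 (network and broadcast)
Usable hosts: 2046


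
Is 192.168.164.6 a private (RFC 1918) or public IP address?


RFC 1918 private ranges:
  10.0.0.0/8 (10.0.0.0 - 10.255.255.255)
  172.16.0.0/12 (172.16.0.0 - 172.31.255.255)
  192.168.0.0/16 (192.168.0.0 - 192.168.255.255)
Private (in 192.168.0.0/16)


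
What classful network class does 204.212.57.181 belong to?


First octet: 204
Binary: 11001100
110xxxxx -> Class C (192-223)
Class C, default mask 255.255.255.0 (/24)


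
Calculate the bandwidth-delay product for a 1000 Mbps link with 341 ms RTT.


BDP = bandwidth * RTT
= 1000 Mbps * 341 ms
= 1000 * 1e6 * 341 / 1000 bits
= 341000000 bits
= 42625000 bytes
= 41625.9766 KB
BDP = 341000000 bits (42625000 bytes)


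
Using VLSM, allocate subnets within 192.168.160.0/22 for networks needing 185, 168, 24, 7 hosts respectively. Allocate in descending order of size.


185 hosts -> /24 (254 usable): 192.168.160.0/24
168 hosts -> /24 (254 usable): 192.168.161.0/24
24 hosts -> /27 (30 usable): 192.168.162.0/27
7 hosts -> /28 (14 usable): 192.168.162.32/28
Allocation: 192.168.160.0/24 (185 hosts, 254 usable); 192.168.161.0/24 (168 hosts, 254 usable); 192.168.162.0/27 (24 hosts, 30 usable); 192.168.162.32/28 (7 hosts, 14 usable)


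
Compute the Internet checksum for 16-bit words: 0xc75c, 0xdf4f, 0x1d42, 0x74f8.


Sum all words (with carry folding):
+ 0xc75c = 0xc75c
+ 0xdf4f = 0xa6ac
+ 0x1d42 = 0xc3ee
+ 0x74f8 = 0x38e7
One's complement: ~0x38e7
Checksum = 0xc718


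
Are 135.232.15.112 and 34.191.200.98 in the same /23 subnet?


Mask: 255.255.254.0
135.232.15.112 AND mask = 135.232.14.0
34.191.200.98 AND mask = 34.191.200.0
No, different subnets (135.232.14.0 vs 34.191.200.0)


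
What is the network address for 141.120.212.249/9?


IP:   10001101.01111000.11010100.11111001
Mask: 11111111.10000000.00000000.00000000
AND operation:
Net:  10001101.00000000.00000000.00000000
Network: 141.0.0.0/9


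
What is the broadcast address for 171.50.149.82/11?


Network: 171.32.0.0/11
Host bits = 21
Set all host bits to 1:
Broadcast: 171.63.255.255


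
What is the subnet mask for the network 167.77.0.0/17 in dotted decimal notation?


/17 means 17 network bits, 15 host bits
Binary: 11111111111111111000000000000000
Mask: 255.255.128.0


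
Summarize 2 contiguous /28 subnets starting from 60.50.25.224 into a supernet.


Original prefix: /28
Number of subnets: 2 = 2^1
New prefix = 28 - 1 = 27
Supernet: 60.50.25.224/27


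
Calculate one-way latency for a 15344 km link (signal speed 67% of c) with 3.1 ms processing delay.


Speed = 0.67 * 3e5 km/s = 201000 km/s
Propagation delay = 15344 / 201000 = 0.0763 s = 76.3383 ms
Processing delay = 3.1 ms
Total one-way latency = 79.4383 ms


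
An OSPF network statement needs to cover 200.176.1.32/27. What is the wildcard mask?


Subnet mask: 255.255.255.224
Wildcard = 255.255.255.255 - subnet mask
255 - 255 = 0
255 - 255 = 0
255 - 255 = 0
255 - 224 = 31
Wildcard: 0.0.0.31


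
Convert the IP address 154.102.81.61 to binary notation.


154 = 10011010
102 = 01100110
81 = 01010001
61 = 00111101
Binary: 10011010.01100110.01010001.00111101


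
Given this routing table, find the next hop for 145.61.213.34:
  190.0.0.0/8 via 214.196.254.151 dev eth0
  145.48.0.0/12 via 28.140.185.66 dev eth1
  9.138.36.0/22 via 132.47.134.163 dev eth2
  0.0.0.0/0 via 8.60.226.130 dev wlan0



Longest prefix match for 145.61.213.34:
  /8 190.0.0.0: no
  /12 145.48.0.0: MATCH
  /22 9.138.36.0: no
  /0 0.0.0.0: MATCH
Selected: next-hop 28.140.185.66 via eth1 (matched /12)


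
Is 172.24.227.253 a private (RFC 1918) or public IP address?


RFC 1918 private ranges:
  10.0.0.0/8 (10.0.0.0 - 10.255.255.255)
  172.16.0.0/12 (172.16.0.0 - 172.31.255.255)
  192.168.0.0/16 (192.168.0.0 - 192.168.255.255)
Private (in 172.16.0.0/12)


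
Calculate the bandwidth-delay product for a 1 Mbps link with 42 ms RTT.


BDP = bandwidth * RTT
= 1 Mbps * 42 ms
= 1 * 1e6 * 42 / 1000 bits
= 42000 bits
= 5250 bytes
= 5.127 KB
BDP = 42000 bits (5250 bytes)


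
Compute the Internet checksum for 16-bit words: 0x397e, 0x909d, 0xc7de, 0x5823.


Sum all words (with carry folding):
+ 0x397e = 0x397e
+ 0x909d = 0xca1b
+ 0xc7de = 0x91fa
+ 0x5823 = 0xea1d
One's complement: ~0xea1d
Checksum = 0x15e2


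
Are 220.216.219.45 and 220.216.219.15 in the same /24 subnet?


Mask: 255.255.255.0
220.216.219.45 AND mask = 220.216.219.0
220.216.219.15 AND mask = 220.216.219.0
Yes, same subnet (220.216.219.0)


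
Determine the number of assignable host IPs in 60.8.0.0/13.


Host bits = 32 - 13 = 19
Total addresses = 2^19 = 524288
Usable = total - 2 (network and broadcast)
Usable hosts: 524286


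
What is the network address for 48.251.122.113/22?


IP:   00110000.11111011.01111010.01110001
Mask: 11111111.11111111.11111100.00000000
AND operation:
Net:  00110000.11111011.01111000.00000000
Network: 48.251.120.0/22


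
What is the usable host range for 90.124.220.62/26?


Network: 90.124.220.0
Broadcast: 90.124.220.63
First usable = network + 1
Last usable = broadcast - 1
Range: 90.124.220.1 to 90.124.220.62


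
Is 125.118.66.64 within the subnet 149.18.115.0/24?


Subnet network: 149.18.115.0
Test IP AND mask: 125.118.66.0
No, 125.118.66.64 is not in 149.18.115.0/24


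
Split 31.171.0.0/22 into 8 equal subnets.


New prefix = 22 + 3 = 25
Each subnet has 128 addresses
  31.171.0.0/25
  31.171.0.128/25
  31.171.1.0/25
  31.171.1.128/25
  31.171.2.0/25
  31.171.2.128/25
  31.171.3.0/25
  31.171.3.128/25
Subnets: 31.171.0.0/25, 31.171.0.128/25, 31.171.1.0/25, 31.171.1.128/25, 31.171.2.0/25, 31.171.2.128/25, 31.171.3.0/25, 31.171.3.128/25


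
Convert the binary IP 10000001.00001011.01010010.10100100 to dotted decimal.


10000001 = 129
00001011 = 11
01010010 = 82
10100100 = 164
IP: 129.11.82.164


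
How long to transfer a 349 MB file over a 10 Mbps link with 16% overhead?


Effective throughput = 10 * (1 - 16/100) = 8.4 Mbps
File size in Mb = 349 * 8 = 2792 Mb
Time = 2792 / 8.4
Time = 332.381 seconds


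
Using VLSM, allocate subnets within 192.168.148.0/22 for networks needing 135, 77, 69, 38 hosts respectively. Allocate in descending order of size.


135 hosts -> /24 (254 usable): 192.168.148.0/24
77 hosts -> /25 (126 usable): 192.168.149.0/25
69 hosts -> /25 (126 usable): 192.168.149.128/25
38 hosts -> /26 (62 usable): 192.168.150.0/26
Allocation: 192.168.148.0/24 (135 hosts, 254 usable); 192.168.149.0/25 (77 hosts, 126 usable); 192.168.149.128/25 (69 hosts, 126 usable); 192.168.150.0/26 (38 hosts, 62 usable)


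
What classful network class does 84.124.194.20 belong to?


First octet: 84
Binary: 01010100
0xxxxxxx -> Class A (1-126)
Class A, default mask 255.0.0.0 (/8)


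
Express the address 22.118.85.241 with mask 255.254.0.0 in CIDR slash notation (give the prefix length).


Binary: 11111111.11111110.00000000.00000000
Count leading 1s
Prefix: /15


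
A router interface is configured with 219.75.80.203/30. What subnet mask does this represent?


/30 means 30 network bits, 2 host bits
Binary: 11111111111111111111111111111100
Mask: 255.255.255.252


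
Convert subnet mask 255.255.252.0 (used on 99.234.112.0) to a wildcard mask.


Subnet mask: 255.255.252.0
Wildcard = 255.255.255.255 - subnet mask
255 - 255 = 0
255 - 255 = 0
255 - 252 = 3
255 - 0 = 255
Wildcard: 0.0.3.255


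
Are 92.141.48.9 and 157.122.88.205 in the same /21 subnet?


Mask: 255.255.248.0
92.141.48.9 AND mask = 92.141.48.0
157.122.88.205 AND mask = 157.122.88.0
No, different subnets (92.141.48.0 vs 157.122.88.0)


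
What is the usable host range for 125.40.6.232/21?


Network: 125.40.0.0
Broadcast: 125.40.7.255
First usable = network + 1
Last usable = broadcast - 1
Range: 125.40.0.1 to 125.40.7.254


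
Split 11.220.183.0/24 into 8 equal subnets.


New prefix = 24 + 3 = 27
Each subnet has 32 addresses
  11.220.183.0/27
  11.220.183.32/27
  11.220.183.64/27
  11.220.183.96/27
  11.220.183.128/27
  11.220.183.160/27
  11.220.183.192/27
  11.220.183.224/27
Subnets: 11.220.183.0/27, 11.220.183.32/27, 11.220.183.64/27, 11.220.183.96/27, 11.220.183.128/27, 11.220.183.160/27, 11.220.183.192/27, 11.220.183.224/27


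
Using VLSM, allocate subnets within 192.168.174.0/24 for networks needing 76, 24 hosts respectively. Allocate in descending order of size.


76 hosts -> /25 (126 usable): 192.168.174.0/25
24 hosts -> /27 (30 usable): 192.168.174.128/27
Allocation: 192.168.174.0/25 (76 hosts, 126 usable); 192.168.174.128/27 (24 hosts, 30 usable)


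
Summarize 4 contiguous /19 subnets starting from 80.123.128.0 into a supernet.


Original prefix: /19
Number of subnets: 4 = 2^2
New prefix = 19 - 2 = 17
Supernet: 80.123.128.0/17


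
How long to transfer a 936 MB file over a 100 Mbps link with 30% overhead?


Effective throughput = 100 * (1 - 30/100) = 70 Mbps
File size in Mb = 936 * 8 = 7488 Mb
Time = 7488 / 70
Time = 106.9714 seconds


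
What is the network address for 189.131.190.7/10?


IP:   10111101.10000011.10111110.00000111
Mask: 11111111.11000000.00000000.00000000
AND operation:
Net:  10111101.10000000.00000000.00000000
Network: 189.128.0.0/10


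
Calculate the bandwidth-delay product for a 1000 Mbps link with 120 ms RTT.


BDP = bandwidth * RTT
= 1000 Mbps * 120 ms
= 1000 * 1e6 * 120 / 1000 bits
= 120000000 bits
= 15000000 bytes
= 14648.4375 KB
BDP = 120000000 bits (15000000 bytes)


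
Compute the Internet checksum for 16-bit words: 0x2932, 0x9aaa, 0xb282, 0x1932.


Sum all words (with carry folding):
+ 0x2932 = 0x2932
+ 0x9aaa = 0xc3dc
+ 0xb282 = 0x765f
+ 0x1932 = 0x8f91
One's complement: ~0x8f91
Checksum = 0x706e


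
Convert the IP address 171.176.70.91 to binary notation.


171 = 10101011
176 = 10110000
70 = 01000110
91 = 01011011
Binary: 10101011.10110000.01000110.01011011


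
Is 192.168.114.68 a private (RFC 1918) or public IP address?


RFC 1918 private ranges:
  10.0.0.0/8 (10.0.0.0 - 10.255.255.255)
  172.16.0.0/12 (172.16.0.0 - 172.31.255.255)
  192.168.0.0/16 (192.168.0.0 - 192.168.255.255)
Private (in 192.168.0.0/16)


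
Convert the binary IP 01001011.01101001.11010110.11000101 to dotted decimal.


01001011 = 75
01101001 = 105
11010110 = 214
11000101 = 197
IP: 75.105.214.197


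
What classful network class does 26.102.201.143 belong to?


First octet: 26
Binary: 00011010
0xxxxxxx -> Class A (1-126)
Class A, default mask 255.0.0.0 (/8)


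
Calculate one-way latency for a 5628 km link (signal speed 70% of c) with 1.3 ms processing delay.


Speed = 0.7 * 3e5 km/s = 210000 km/s
Propagation delay = 5628 / 210000 = 0.0268 s = 26.8 ms
Processing delay = 1.3 ms
Total one-way latency = 28.1 ms


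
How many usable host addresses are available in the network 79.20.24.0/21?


Host bits = 32 - 21 = 11
Total addresses = 2^11 = 2048
Usable = total - 2 (network and broadcast)
Usable hosts: 2046


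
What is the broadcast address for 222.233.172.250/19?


Network: 222.233.160.0/19
Host bits = 13
Set all host bits to 1:
Broadcast: 222.233.191.255


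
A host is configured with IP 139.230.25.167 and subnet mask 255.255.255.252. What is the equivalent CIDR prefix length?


Binary: 11111111.11111111.11111111.11111100
Count leading 1s
Prefix: /30


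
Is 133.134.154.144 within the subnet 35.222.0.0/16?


Subnet network: 35.222.0.0
Test IP AND mask: 133.134.0.0
No, 133.134.154.144 is not in 35.222.0.0/16


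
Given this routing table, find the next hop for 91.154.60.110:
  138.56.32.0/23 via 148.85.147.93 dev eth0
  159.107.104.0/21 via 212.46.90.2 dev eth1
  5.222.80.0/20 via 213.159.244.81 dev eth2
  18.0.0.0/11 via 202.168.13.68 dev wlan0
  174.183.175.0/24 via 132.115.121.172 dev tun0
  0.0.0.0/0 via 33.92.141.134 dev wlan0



Longest prefix match for 91.154.60.110:
  /23 138.56.32.0: no
  /21 159.107.104.0: no
  /20 5.222.80.0: no
  /11 18.0.0.0: no
  /24 174.183.175.0: no
  /0 0.0.0.0: MATCH
Selected: next-hop 33.92.141.134 via wlan0 (matched /0)


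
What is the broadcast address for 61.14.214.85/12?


Network: 61.0.0.0/12
Host bits = 20
Set all host bits to 1:
Broadcast: 61.15.255.255


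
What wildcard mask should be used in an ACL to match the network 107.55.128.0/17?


Subnet mask: 255.255.128.0
Wildcard = 255.255.255.255 - subnet mask
255 - 255 = 0
255 - 255 = 0
255 - 128 = 127
255 - 0 = 255
Wildcard: 0.0.127.255


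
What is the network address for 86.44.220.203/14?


IP:   01010110.00101100.11011100.11001011
Mask: 11111111.11111100.00000000.00000000
AND operation:
Net:  01010110.00101100.00000000.00000000
Network: 86.44.0.0/14


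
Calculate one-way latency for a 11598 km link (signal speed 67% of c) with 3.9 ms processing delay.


Speed = 0.67 * 3e5 km/s = 201000 km/s
Propagation delay = 11598 / 201000 = 0.0577 s = 57.7015 ms
Processing delay = 3.9 ms
Total one-way latency = 61.6015 ms


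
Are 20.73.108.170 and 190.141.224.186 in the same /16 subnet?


Mask: 255.255.0.0
20.73.108.170 AND mask = 20.73.0.0
190.141.224.186 AND mask = 190.141.0.0
No, different subnets (20.73.0.0 vs 190.141.0.0)


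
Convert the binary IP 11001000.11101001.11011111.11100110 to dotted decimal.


11001000 = 200
11101001 = 233
11011111 = 223
11100110 = 230
IP: 200.233.223.230


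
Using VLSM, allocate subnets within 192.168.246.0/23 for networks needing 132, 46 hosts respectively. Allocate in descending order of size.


132 hosts -> /24 (254 usable): 192.168.246.0/24
46 hosts -> /26 (62 usable): 192.168.247.0/26
Allocation: 192.168.246.0/24 (132 hosts, 254 usable); 192.168.247.0/26 (46 hosts, 62 usable)


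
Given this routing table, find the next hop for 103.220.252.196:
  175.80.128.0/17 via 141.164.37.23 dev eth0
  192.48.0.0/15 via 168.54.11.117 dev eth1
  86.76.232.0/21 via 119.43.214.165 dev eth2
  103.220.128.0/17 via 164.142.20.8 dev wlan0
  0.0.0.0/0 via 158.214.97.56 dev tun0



Longest prefix match for 103.220.252.196:
  /17 175.80.128.0: no
  /15 192.48.0.0: no
  /21 86.76.232.0: no
  /17 103.220.128.0: MATCH
  /0 0.0.0.0: MATCH
Selected: next-hop 164.142.20.8 via wlan0 (matched /17)


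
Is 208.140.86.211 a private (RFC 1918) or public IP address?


RFC 1918 private ranges:
  10.0.0.0/8 (10.0.0.0 - 10.255.255.255)
  172.16.0.0/12 (172.16.0.0 - 172.31.255.255)
  192.168.0.0/16 (192.168.0.0 - 192.168.255.255)
Public (not in any RFC 1918 range)


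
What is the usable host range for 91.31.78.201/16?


Network: 91.31.0.0
Broadcast: 91.31.255.255
First usable = network + 1
Last usable = broadcast - 1
Range: 91.31.0.1 to 91.31.255.254


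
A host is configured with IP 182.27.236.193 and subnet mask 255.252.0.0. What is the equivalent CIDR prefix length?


Binary: 11111111.11111100.00000000.00000000
Count leading 1s
Prefix: /14


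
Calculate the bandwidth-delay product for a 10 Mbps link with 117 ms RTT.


BDP = bandwidth * RTT
= 10 Mbps * 117 ms
= 10 * 1e6 * 117 / 1000 bits
= 1170000 bits
= 146250 bytes
= 142.8223 KB
BDP = 1170000 bits (146250 bytes)


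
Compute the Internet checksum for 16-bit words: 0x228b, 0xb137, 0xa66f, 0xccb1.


Sum all words (with carry folding):
+ 0x228b = 0x228b
+ 0xb137 = 0xd3c2
+ 0xa66f = 0x7a32
+ 0xccb1 = 0x46e4
One's complement: ~0x46e4
Checksum = 0xb91b


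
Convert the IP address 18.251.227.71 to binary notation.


18 = 00010010
251 = 11111011
227 = 11100011
71 = 01000111
Binary: 00010010.11111011.11100011.01000111


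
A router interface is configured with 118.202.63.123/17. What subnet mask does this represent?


/17 means 17 network bits, 15 host bits
Binary: 11111111111111111000000000000000
Mask: 255.255.128.0


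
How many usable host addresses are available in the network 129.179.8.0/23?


Host bits = 32 - 23 = 9
Total addresses = 2^9 = 512
Usable = total - 2 (network and broadcast)
Usable hosts: 510


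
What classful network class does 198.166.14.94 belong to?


First octet: 198
Binary: 11000110
110xxxxx -> Class C (192-223)
Class C, default mask 255.255.255.0 (/24)


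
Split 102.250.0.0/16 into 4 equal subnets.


New prefix = 16 + 2 = 18
Each subnet has 16384 addresses
  102.250.0.0/18
  102.250.64.0/18
  102.250.128.0/18
  102.250.192.0/18
Subnets: 102.250.0.0/18, 102.250.64.0/18, 102.250.128.0/18, 102.250.192.0/18


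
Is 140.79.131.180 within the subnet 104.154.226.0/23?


Subnet network: 104.154.226.0
Test IP AND mask: 140.79.130.0
No, 140.79.131.180 is not in 104.154.226.0/23


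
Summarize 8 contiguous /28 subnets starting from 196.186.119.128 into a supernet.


Original prefix: /28
Number of subnets: 8 = 2^3
New prefix = 28 - 3 = 25
Supernet: 196.186.119.128/25


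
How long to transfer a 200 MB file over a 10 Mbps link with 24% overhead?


Effective throughput = 10 * (1 - 24/100) = 7.6 Mbps
File size in Mb = 200 * 8 = 1600 Mb
Time = 1600 / 7.6
Time = 210.5263 seconds


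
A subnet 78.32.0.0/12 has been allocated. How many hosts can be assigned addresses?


Host bits = 32 - 12 = 20
Total addresses = 2^20 = 1048576
Usable = total - 2 (network and broadcast)
Usable hosts: 1048574


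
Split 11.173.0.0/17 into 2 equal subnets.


New prefix = 17 + 1 = 18
Each subnet has 16384 addresses
  11.173.0.0/18
  11.173.64.0/18
Subnets: 11.173.0.0/18, 11.173.64.0/18


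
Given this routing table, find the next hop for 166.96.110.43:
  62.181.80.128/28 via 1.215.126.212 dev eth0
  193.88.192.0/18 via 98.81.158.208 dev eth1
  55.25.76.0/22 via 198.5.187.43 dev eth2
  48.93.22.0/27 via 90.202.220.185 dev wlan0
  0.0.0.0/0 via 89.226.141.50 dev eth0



Longest prefix match for 166.96.110.43:
  /28 62.181.80.128: no
  /18 193.88.192.0: no
  /22 55.25.76.0: no
  /27 48.93.22.0: no
  /0 0.0.0.0: MATCH
Selected: next-hop 89.226.141.50 via eth0 (matched /0)


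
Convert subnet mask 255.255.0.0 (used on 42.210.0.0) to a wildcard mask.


Subnet mask: 255.255.0.0
Wildcard = 255.255.255.255 - subnet mask
255 - 255 = 0
255 - 255 = 0
255 - 0 = 255
255 - 0 = 255
Wildcard: 0.0.255.255


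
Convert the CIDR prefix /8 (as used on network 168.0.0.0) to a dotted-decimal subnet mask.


/8 means 8 network bits, 24 host bits
Binary: 11111111000000000000000000000000
Mask: 255.0.0.0


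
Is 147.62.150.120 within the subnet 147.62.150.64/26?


Subnet network: 147.62.150.64
Test IP AND mask: 147.62.150.64
Yes, 147.62.150.120 is in 147.62.150.64/26


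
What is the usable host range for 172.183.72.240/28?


Network: 172.183.72.240
Broadcast: 172.183.72.255
First usable = network + 1
Last usable = broadcast - 1
Range: 172.183.72.241 to 172.183.72.254


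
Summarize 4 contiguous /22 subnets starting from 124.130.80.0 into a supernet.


Original prefix: /22
Number of subnets: 4 = 2^2
New prefix = 22 - 2 = 20
Supernet: 124.130.80.0/20


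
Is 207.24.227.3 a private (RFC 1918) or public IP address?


RFC 1918 private ranges:
  10.0.0.0/8 (10.0.0.0 - 10.255.255.255)
  172.16.0.0/12 (172.16.0.0 - 172.31.255.255)
  192.168.0.0/16 (192.168.0.0 - 192.168.255.255)
Public (not in any RFC 1918 range)


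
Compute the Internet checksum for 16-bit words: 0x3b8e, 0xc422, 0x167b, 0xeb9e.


Sum all words (with carry folding):
+ 0x3b8e = 0x3b8e
+ 0xc422 = 0xffb0
+ 0x167b = 0x162c
+ 0xeb9e = 0x01cb
One's complement: ~0x01cb
Checksum = 0xfe34


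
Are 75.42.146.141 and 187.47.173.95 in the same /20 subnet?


Mask: 255.255.240.0
75.42.146.141 AND mask = 75.42.144.0
187.47.173.95 AND mask = 187.47.160.0
No, different subnets (75.42.144.0 vs 187.47.160.0)


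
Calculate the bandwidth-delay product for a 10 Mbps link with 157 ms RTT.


BDP = bandwidth * RTT
= 10 Mbps * 157 ms
= 10 * 1e6 * 157 / 1000 bits
= 1570000 bits
= 196250 bytes
= 191.6504 KB
BDP = 1570000 bits (196250 bytes)


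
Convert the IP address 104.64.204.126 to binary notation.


104 = 01101000
64 = 01000000
204 = 11001100
126 = 01111110
Binary: 01101000.01000000.11001100.01111110


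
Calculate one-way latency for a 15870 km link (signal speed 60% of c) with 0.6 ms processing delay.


Speed = 0.6 * 3e5 km/s = 180000 km/s
Propagation delay = 15870 / 180000 = 0.0882 s = 88.1667 ms
Processing delay = 0.6 ms
Total one-way latency = 88.7667 ms


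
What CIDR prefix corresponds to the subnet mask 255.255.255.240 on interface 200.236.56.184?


Binary: 11111111.11111111.11111111.11110000
Count leading 1s
Prefix: /28


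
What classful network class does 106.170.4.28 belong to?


First octet: 106
Binary: 01101010
0xxxxxxx -> Class A (1-126)
Class A, default mask 255.0.0.0 (/8)


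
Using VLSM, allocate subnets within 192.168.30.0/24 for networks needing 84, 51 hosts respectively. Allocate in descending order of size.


84 hosts -> /25 (126 usable): 192.168.30.0/25
51 hosts -> /26 (62 usable): 192.168.30.128/26
Allocation: 192.168.30.0/25 (84 hosts, 126 usable); 192.168.30.128/26 (51 hosts, 62 usable)


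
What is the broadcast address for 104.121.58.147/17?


Network: 104.121.0.0/17
Host bits = 15
Set all host bits to 1:
Broadcast: 104.121.127.255


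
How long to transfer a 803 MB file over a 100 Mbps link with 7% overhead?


Effective throughput = 100 * (1 - 7/100) = 93 Mbps
File size in Mb = 803 * 8 = 6424 Mb
Time = 6424 / 93
Time = 69.0753 seconds


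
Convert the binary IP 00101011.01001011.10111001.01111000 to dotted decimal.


00101011 = 43
01001011 = 75
10111001 = 185
01111000 = 120
IP: 43.75.185.120


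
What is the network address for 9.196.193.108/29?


IP:   00001001.11000100.11000001.01101100
Mask: 11111111.11111111.11111111.11111000
AND operation:
Net:  00001001.11000100.11000001.01101000
Network: 9.196.193.104/29


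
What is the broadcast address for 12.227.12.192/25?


Network: 12.227.12.128/25
Host bits = 7
Set all host bits to 1:
Broadcast: 12.227.12.255


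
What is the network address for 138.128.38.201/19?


IP:   10001010.10000000.00100110.11001001
Mask: 11111111.11111111.11100000.00000000
AND operation:
Net:  10001010.10000000.00100000.00000000
Network: 138.128.32.0/19


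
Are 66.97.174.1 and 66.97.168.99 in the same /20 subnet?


Mask: 255.255.240.0
66.97.174.1 AND mask = 66.97.160.0
66.97.168.99 AND mask = 66.97.160.0
Yes, same subnet (66.97.160.0)


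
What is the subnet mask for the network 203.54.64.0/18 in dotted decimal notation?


/18 means 18 network bits, 14 host bits
Binary: 11111111111111111100000000000000
Mask: 255.255.192.0


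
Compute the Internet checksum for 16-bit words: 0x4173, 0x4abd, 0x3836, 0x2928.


Sum all words (with carry folding):
+ 0x4173 = 0x4173
+ 0x4abd = 0x8c30
+ 0x3836 = 0xc466
+ 0x2928 = 0xed8e
One's complement: ~0xed8e
Checksum = 0x1271


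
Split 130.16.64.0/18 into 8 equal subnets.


New prefix = 18 + 3 = 21
Each subnet has 2048 addresses
  130.16.64.0/21
  130.16.72.0/21
  130.16.80.0/21
  130.16.88.0/21
  130.16.96.0/21
  130.16.104.0/21
  130.16.112.0/21
  130.16.120.0/21
Subnets: 130.16.64.0/21, 130.16.72.0/21, 130.16.80.0/21, 130.16.88.0/21, 130.16.96.0/21, 130.16.104.0/21, 130.16.112.0/21, 130.16.120.0/21


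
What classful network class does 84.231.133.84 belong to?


First octet: 84
Binary: 01010100
0xxxxxxx -> Class A (1-126)
Class A, default mask 255.0.0.0 (/8)


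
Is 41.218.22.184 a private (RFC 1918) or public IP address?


RFC 1918 private ranges:
  10.0.0.0/8 (10.0.0.0 - 10.255.255.255)
  172.16.0.0/12 (172.16.0.0 - 172.31.255.255)
  192.168.0.0/16 (192.168.0.0 - 192.168.255.255)
Public (not in any RFC 1918 range)


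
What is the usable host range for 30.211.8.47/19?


Network: 30.211.0.0
Broadcast: 30.211.31.255
First usable = network + 1
Last usable = broadcast - 1
Range: 30.211.0.1 to 30.211.31.254


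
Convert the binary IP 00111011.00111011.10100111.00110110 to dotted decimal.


00111011 = 59
00111011 = 59
10100111 = 167
00110110 = 54
IP: 59.59.167.54


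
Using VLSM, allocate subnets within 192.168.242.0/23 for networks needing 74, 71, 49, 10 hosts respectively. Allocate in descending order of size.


74 hosts -> /25 (126 usable): 192.168.242.0/25
71 hosts -> /25 (126 usable): 192.168.242.128/25
49 hosts -> /26 (62 usable): 192.168.243.0/26
10 hosts -> /28 (14 usable): 192.168.243.64/28
Allocation: 192.168.242.0/25 (74 hosts, 126 usable); 192.168.242.128/25 (71 hosts, 126 usable); 192.168.243.0/26 (49 hosts, 62 usable); 192.168.243.64/28 (10 hosts, 14 usable)


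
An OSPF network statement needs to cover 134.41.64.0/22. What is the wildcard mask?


Subnet mask: 255.255.252.0
Wildcard = 255.255.255.255 - subnet mask
255 - 255 = 0
255 - 255 = 0
255 - 252 = 3
255 - 0 = 255
Wildcard: 0.0.3.255


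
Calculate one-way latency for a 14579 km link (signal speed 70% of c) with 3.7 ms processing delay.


Speed = 0.7 * 3e5 km/s = 210000 km/s
Propagation delay = 14579 / 210000 = 0.0694 s = 69.4238 ms
Processing delay = 3.7 ms
Total one-way latency = 73.1238 ms


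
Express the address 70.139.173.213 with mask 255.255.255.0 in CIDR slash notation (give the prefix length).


Binary: 11111111.11111111.11111111.00000000
Count leading 1s
Prefix: /24


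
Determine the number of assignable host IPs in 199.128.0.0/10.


Host bits = 32 - 10 = 22
Total addresses = 2^22 = 4194304
Usable = total - 2 (network and broadcast)
Usable hosts: 4194302


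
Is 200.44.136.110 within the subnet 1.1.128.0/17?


Subnet network: 1.1.128.0
Test IP AND mask: 200.44.128.0
No, 200.44.136.110 is not in 1.1.128.0/17


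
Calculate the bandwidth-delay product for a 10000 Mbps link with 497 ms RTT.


BDP = bandwidth * RTT
= 10000 Mbps * 497 ms
= 10000 * 1e6 * 497 / 1000 bits
= 4970000000 bits
= 621250000 bytes
= 606689.4531 KB
BDP = 4970000000 bits (621250000 bytes)


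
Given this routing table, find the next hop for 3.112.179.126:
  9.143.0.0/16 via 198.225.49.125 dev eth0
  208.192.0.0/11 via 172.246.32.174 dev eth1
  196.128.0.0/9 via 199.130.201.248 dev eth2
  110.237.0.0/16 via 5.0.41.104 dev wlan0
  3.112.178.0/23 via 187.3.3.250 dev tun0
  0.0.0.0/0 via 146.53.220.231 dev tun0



Longest prefix match for 3.112.179.126:
  /16 9.143.0.0: no
  /11 208.192.0.0: no
  /9 196.128.0.0: no
  /16 110.237.0.0: no
  /23 3.112.178.0: MATCH
  /0 0.0.0.0: MATCH
Selected: next-hop 187.3.3.250 via tun0 (matched /23)


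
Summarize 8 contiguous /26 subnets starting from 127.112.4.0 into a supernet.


Original prefix: /26
Number of subnets: 8 = 2^3
New prefix = 26 - 3 = 23
Supernet: 127.112.4.0/23


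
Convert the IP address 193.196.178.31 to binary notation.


193 = 11000001
196 = 11000100
178 = 10110010
31 = 00011111
Binary: 11000001.11000100.10110010.00011111


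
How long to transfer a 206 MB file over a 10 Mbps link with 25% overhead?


Effective throughput = 10 * (1 - 25/100) = 7.5 Mbps
File size in Mb = 206 * 8 = 1648 Mb
Time = 1648 / 7.5
Time = 219.7333 seconds


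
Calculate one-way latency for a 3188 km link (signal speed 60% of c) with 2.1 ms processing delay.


Speed = 0.6 * 3e5 km/s = 180000 km/s
Propagation delay = 3188 / 180000 = 0.0177 s = 17.7111 ms
Processing delay = 2.1 ms
Total one-way latency = 19.8111 ms


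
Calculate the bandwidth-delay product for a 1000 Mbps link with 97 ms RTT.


BDP = bandwidth * RTT
= 1000 Mbps * 97 ms
= 1000 * 1e6 * 97 / 1000 bits
= 97000000 bits
= 12125000 bytes
= 11840.8203 KB
BDP = 97000000 bits (12125000 bytes)


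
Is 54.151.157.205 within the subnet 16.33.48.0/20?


Subnet network: 16.33.48.0
Test IP AND mask: 54.151.144.0
No, 54.151.157.205 is not in 16.33.48.0/20


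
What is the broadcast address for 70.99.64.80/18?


Network: 70.99.64.0/18
Host bits = 14
Set all host bits to 1:
Broadcast: 70.99.127.255


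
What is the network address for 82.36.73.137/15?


IP:   01010010.00100100.01001001.10001001
Mask: 11111111.11111110.00000000.00000000
AND operation:
Net:  01010010.00100100.00000000.00000000
Network: 82.36.0.0/15


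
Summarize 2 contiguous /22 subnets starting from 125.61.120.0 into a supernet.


Original prefix: /22
Number of subnets: 2 = 2^1
New prefix = 22 - 1 = 21
Supernet: 125.61.120.0/21


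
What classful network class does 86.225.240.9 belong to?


First octet: 86
Binary: 01010110
0xxxxxxx -> Class A (1-126)
Class A, default mask 255.0.0.0 (/8)


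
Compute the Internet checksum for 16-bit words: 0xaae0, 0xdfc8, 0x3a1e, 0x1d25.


Sum all words (with carry folding):
+ 0xaae0 = 0xaae0
+ 0xdfc8 = 0x8aa9
+ 0x3a1e = 0xc4c7
+ 0x1d25 = 0xe1ec
One's complement: ~0xe1ec
Checksum = 0x1e13


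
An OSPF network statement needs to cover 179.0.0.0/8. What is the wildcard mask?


Subnet mask: 255.0.0.0
Wildcard = 255.255.255.255 - subnet mask
255 - 255 = 0
255 - 0 = 255
255 - 0 = 255
255 - 0 = 255
Wildcard: 0.255.255.255


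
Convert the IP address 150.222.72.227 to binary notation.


150 = 10010110
222 = 11011110
72 = 01001000
227 = 11100011
Binary: 10010110.11011110.01001000.11100011


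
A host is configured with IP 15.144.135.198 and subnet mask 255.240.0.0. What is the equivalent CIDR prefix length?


Binary: 11111111.11110000.00000000.00000000
Count leading 1s
Prefix: /12


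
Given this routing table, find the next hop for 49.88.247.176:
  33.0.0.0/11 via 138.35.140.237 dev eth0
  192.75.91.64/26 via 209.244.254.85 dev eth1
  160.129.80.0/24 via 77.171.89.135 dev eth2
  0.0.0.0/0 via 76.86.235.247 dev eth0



Longest prefix match for 49.88.247.176:
  /11 33.0.0.0: no
  /26 192.75.91.64: no
  /24 160.129.80.0: no
  /0 0.0.0.0: MATCH
Selected: next-hop 76.86.235.247 via eth0 (matched /0)


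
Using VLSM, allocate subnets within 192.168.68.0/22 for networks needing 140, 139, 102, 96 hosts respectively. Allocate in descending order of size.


140 hosts -> /24 (254 usable): 192.168.68.0/24
139 hosts -> /24 (254 usable): 192.168.69.0/24
102 hosts -> /25 (126 usable): 192.168.70.0/25
96 hosts -> /25 (126 usable): 192.168.70.128/25
Allocation: 192.168.68.0/24 (140 hosts, 254 usable); 192.168.69.0/24 (139 hosts, 254 usable); 192.168.70.0/25 (102 hosts, 126 usable); 192.168.70.128/25 (96 hosts, 126 usable)


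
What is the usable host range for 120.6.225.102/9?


Network: 120.0.0.0
Broadcast: 120.127.255.255
First usable = network + 1
Last usable = broadcast - 1
Range: 120.0.0.1 to 120.127.255.254


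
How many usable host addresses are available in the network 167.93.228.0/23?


Host bits = 32 - 23 = 9
Total addresses = 2^9 = 512
Usable = total - 2 (network and broadcast)
Usable hosts: 510


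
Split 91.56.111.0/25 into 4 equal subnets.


New prefix = 25 + 2 = 27
Each subnet has 32 addresses
  91.56.111.0/27
  91.56.111.32/27
  91.56.111.64/27
  91.56.111.96/27
Subnets: 91.56.111.0/27, 91.56.111.32/27, 91.56.111.64/27, 91.56.111.96/27


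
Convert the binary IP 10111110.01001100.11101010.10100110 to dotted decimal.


10111110 = 190
01001100 = 76
11101010 = 234
10100110 = 166
IP: 190.76.234.166


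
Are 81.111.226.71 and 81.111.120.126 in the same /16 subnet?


Mask: 255.255.0.0
81.111.226.71 AND mask = 81.111.0.0
81.111.120.126 AND mask = 81.111.0.0
Yes, same subnet (81.111.0.0)


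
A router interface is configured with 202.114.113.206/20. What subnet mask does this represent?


/20 means 20 network bits, 12 host bits
Binary: 11111111111111111111000000000000
Mask: 255.255.240.0


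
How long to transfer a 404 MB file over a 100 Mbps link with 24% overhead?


Effective throughput = 100 * (1 - 24/100) = 76 Mbps
File size in Mb = 404 * 8 = 3232 Mb
Time = 3232 / 76
Time = 42.5263 seconds


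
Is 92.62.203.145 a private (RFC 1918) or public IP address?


RFC 1918 private ranges:
  10.0.0.0/8 (10.0.0.0 - 10.255.255.255)
  172.16.0.0/12 (172.16.0.0 - 172.31.255.255)
  192.168.0.0/16 (192.168.0.0 - 192.168.255.255)
Public (not in any RFC 1918 range)


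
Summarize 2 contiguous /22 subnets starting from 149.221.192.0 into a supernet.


Original prefix: /22
Number of subnets: 2 = 2^1
New prefix = 22 - 1 = 21
Supernet: 149.221.192.0/21


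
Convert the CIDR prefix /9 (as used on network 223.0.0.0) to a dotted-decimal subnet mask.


/9 means 9 network bits, 23 host bits
Binary: 11111111100000000000000000000000
Mask: 255.128.0.0


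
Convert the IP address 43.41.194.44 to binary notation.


43 = 00101011
41 = 00101001
194 = 11000010
44 = 00101100
Binary: 00101011.00101001.11000010.00101100


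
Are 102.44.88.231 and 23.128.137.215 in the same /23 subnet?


Mask: 255.255.254.0
102.44.88.231 AND mask = 102.44.88.0
23.128.137.215 AND mask = 23.128.136.0
No, different subnets (102.44.88.0 vs 23.128.136.0)


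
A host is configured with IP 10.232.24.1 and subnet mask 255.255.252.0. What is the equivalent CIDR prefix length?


Binary: 11111111.11111111.11111100.00000000
Count leading 1s
Prefix: /22


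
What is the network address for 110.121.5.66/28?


IP:   01101110.01111001.00000101.01000010
Mask: 11111111.11111111.11111111.11110000
AND operation:
Net:  01101110.01111001.00000101.01000000
Network: 110.121.5.64/28


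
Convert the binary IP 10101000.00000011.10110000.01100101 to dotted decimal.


10101000 = 168
00000011 = 3
10110000 = 176
01100101 = 101
IP: 168.3.176.101


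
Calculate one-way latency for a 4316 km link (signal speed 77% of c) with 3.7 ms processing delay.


Speed = 0.77 * 3e5 km/s = 231000 km/s
Propagation delay = 4316 / 231000 = 0.0187 s = 18.684 ms
Processing delay = 3.7 ms
Total one-way latency = 22.384 ms


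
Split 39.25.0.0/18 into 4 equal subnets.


New prefix = 18 + 2 = 20
Each subnet has 4096 addresses
  39.25.0.0/20
  39.25.16.0/20
  39.25.32.0/20
  39.25.48.0/20
Subnets: 39.25.0.0/20, 39.25.16.0/20, 39.25.32.0/20, 39.25.48.0/20


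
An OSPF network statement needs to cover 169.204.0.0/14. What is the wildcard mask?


Subnet mask: 255.252.0.0
Wildcard = 255.255.255.255 - subnet mask
255 - 255 = 0
255 - 252 = 3
255 - 0 = 255
255 - 0 = 255
Wildcard: 0.3.255.255


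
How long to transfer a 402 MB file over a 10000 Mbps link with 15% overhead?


Effective throughput = 10000 * (1 - 15/100) = 8500 Mbps
File size in Mb = 402 * 8 = 3216 Mb
Time = 3216 / 8500
Time = 0.3784 seconds


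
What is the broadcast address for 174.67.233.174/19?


Network: 174.67.224.0/19
Host bits = 13
Set all host bits to 1:
Broadcast: 174.67.255.255


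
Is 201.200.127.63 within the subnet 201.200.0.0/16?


Subnet network: 201.200.0.0
Test IP AND mask: 201.200.0.0
Yes, 201.200.127.63 is in 201.200.0.0/16


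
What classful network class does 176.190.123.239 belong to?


First octet: 176
Binary: 10110000
10xxxxxx -> Class B (128-191)
Class B, default mask 255.255.0.0 (/16)


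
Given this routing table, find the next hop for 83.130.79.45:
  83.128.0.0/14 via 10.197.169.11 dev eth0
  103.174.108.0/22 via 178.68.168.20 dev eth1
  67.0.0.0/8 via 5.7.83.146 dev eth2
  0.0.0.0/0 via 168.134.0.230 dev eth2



Longest prefix match for 83.130.79.45:
  /14 83.128.0.0: MATCH
  /22 103.174.108.0: no
  /8 67.0.0.0: no
  /0 0.0.0.0: MATCH
Selected: next-hop 10.197.169.11 via eth0 (matched /14)


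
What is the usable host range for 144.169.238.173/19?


Network: 144.169.224.0
Broadcast: 144.169.255.255
First usable = network + 1
Last usable = broadcast - 1
Range: 144.169.224.1 to 144.169.255.254


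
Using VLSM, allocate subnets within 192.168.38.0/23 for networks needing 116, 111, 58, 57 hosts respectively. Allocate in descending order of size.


116 hosts -> /25 (126 usable): 192.168.38.0/25
111 hosts -> /25 (126 usable): 192.168.38.128/25
58 hosts -> /26 (62 usable): 192.168.39.0/26
57 hosts -> /26 (62 usable): 192.168.39.64/26
Allocation: 192.168.38.0/25 (116 hosts, 126 usable); 192.168.38.128/25 (111 hosts, 126 usable); 192.168.39.0/26 (58 hosts, 62 usable); 192.168.39.64/26 (57 hosts, 62 usable)
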